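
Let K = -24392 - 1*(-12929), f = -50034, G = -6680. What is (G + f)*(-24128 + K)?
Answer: 2018507974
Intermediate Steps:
K = -11463 (K = -24392 + 12929 = -11463)
(G + f)*(-24128 + K) = (-6680 - 50034)*(-24128 - 11463) = -56714*(-35591) = 2018507974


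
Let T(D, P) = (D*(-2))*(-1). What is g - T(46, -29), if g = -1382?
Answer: -1474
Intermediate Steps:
T(D, P) = 2*D (T(D, P) = -2*D*(-1) = 2*D)
g - T(46, -29) = -1382 - 2*46 = -1382 - 1*92 = -1382 - 92 = -1474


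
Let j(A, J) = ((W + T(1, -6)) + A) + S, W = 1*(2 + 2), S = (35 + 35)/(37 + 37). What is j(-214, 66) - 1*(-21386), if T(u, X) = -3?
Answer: 783436/37 ≈ 21174.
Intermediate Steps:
S = 35/37 (S = 70/74 = 70*(1/74) = 35/37 ≈ 0.94595)
W = 4 (W = 1*4 = 4)
j(A, J) = 72/37 + A (j(A, J) = ((4 - 3) + A) + 35/37 = (1 + A) + 35/37 = 72/37 + A)
j(-214, 66) - 1*(-21386) = (72/37 - 214) - 1*(-21386) = -7846/37 + 21386 = 783436/37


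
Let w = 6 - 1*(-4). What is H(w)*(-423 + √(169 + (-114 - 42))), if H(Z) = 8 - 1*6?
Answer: -846 + 2*√13 ≈ -838.79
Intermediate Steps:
w = 10 (w = 6 + 4 = 10)
H(Z) = 2 (H(Z) = 8 - 6 = 2)
H(w)*(-423 + √(169 + (-114 - 42))) = 2*(-423 + √(169 + (-114 - 42))) = 2*(-423 + √(169 - 156)) = 2*(-423 + √13) = -846 + 2*√13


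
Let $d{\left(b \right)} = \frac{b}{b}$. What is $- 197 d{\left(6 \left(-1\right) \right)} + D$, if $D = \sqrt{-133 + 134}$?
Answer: $-196$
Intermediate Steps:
$D = 1$ ($D = \sqrt{1} = 1$)
$d{\left(b \right)} = 1$
$- 197 d{\left(6 \left(-1\right) \right)} + D = \left(-197\right) 1 + 1 = -197 + 1 = -196$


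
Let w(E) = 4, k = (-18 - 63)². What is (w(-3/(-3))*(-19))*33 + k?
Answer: 4053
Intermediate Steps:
k = 6561 (k = (-81)² = 6561)
(w(-3/(-3))*(-19))*33 + k = (4*(-19))*33 + 6561 = -76*33 + 6561 = -2508 + 6561 = 4053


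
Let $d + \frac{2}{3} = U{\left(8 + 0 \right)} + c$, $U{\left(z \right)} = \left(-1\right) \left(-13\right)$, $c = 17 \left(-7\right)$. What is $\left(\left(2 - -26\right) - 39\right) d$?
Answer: $\frac{3520}{3} \approx 1173.3$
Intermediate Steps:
$c = -119$
$U{\left(z \right)} = 13$
$d = - \frac{320}{3}$ ($d = - \frac{2}{3} + \left(13 - 119\right) = - \frac{2}{3} - 106 = - \frac{320}{3} \approx -106.67$)
$\left(\left(2 - -26\right) - 39\right) d = \left(\left(2 - -26\right) - 39\right) \left(- \frac{320}{3}\right) = \left(\left(2 + 26\right) - 39\right) \left(- \frac{320}{3}\right) = \left(28 - 39\right) \left(- \frac{320}{3}\right) = \left(-11\right) \left(- \frac{320}{3}\right) = \frac{3520}{3}$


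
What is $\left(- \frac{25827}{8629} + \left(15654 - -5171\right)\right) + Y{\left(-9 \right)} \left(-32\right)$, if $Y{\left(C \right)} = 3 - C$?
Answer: $\frac{176359562}{8629} \approx 20438.0$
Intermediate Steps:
$\left(- \frac{25827}{8629} + \left(15654 - -5171\right)\right) + Y{\left(-9 \right)} \left(-32\right) = \left(- \frac{25827}{8629} + \left(15654 - -5171\right)\right) + \left(3 - -9\right) \left(-32\right) = \left(\left(-25827\right) \frac{1}{8629} + \left(15654 + 5171\right)\right) + \left(3 + 9\right) \left(-32\right) = \left(- \frac{25827}{8629} + 20825\right) + 12 \left(-32\right) = \frac{179673098}{8629} - 384 = \frac{176359562}{8629}$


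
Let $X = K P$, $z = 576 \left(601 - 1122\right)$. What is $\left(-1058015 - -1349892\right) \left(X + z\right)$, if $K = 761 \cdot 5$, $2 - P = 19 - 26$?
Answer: $-77595792327$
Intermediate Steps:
$P = 9$ ($P = 2 - \left(19 - 26\right) = 2 - -7 = 2 + 7 = 9$)
$K = 3805$
$z = -300096$ ($z = 576 \left(-521\right) = -300096$)
$X = 34245$ ($X = 3805 \cdot 9 = 34245$)
$\left(-1058015 - -1349892\right) \left(X + z\right) = \left(-1058015 - -1349892\right) \left(34245 - 300096\right) = \left(-1058015 + 1349892\right) \left(-265851\right) = 291877 \left(-265851\right) = -77595792327$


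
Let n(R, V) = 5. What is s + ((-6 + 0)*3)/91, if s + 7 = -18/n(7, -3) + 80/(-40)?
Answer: -5823/455 ≈ -12.798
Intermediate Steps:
s = -63/5 (s = -7 + (-18/5 + 80/(-40)) = -7 + (-18*⅕ + 80*(-1/40)) = -7 + (-18/5 - 2) = -7 - 28/5 = -63/5 ≈ -12.600)
s + ((-6 + 0)*3)/91 = -63/5 + ((-6 + 0)*3)/91 = -63/5 - 6*3*(1/91) = -63/5 - 18*1/91 = -63/5 - 18/91 = -5823/455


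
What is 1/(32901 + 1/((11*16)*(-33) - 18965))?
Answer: 24773/815056472 ≈ 3.0394e-5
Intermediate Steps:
1/(32901 + 1/((11*16)*(-33) - 18965)) = 1/(32901 + 1/(176*(-33) - 18965)) = 1/(32901 + 1/(-5808 - 18965)) = 1/(32901 + 1/(-24773)) = 1/(32901 - 1/24773) = 1/(815056472/24773) = 24773/815056472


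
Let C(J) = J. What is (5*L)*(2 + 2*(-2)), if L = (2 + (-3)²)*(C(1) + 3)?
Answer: -440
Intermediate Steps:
L = 44 (L = (2 + (-3)²)*(1 + 3) = (2 + 9)*4 = 11*4 = 44)
(5*L)*(2 + 2*(-2)) = (5*44)*(2 + 2*(-2)) = 220*(2 - 4) = 220*(-2) = -440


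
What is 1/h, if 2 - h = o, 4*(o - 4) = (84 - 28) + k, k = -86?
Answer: 2/11 ≈ 0.18182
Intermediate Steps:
o = -7/2 (o = 4 + ((84 - 28) - 86)/4 = 4 + (56 - 86)/4 = 4 + (¼)*(-30) = 4 - 15/2 = -7/2 ≈ -3.5000)
h = 11/2 (h = 2 - 1*(-7/2) = 2 + 7/2 = 11/2 ≈ 5.5000)
1/h = 1/(11/2) = 2/11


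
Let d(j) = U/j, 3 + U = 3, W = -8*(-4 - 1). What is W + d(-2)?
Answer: 40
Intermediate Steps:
W = 40 (W = -8*(-5) = 40)
U = 0 (U = -3 + 3 = 0)
d(j) = 0 (d(j) = 0/j = 0)
W + d(-2) = 40 + 0 = 40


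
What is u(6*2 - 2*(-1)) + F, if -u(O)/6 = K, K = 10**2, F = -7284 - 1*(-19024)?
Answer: 11140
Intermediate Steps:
F = 11740 (F = -7284 + 19024 = 11740)
K = 100
u(O) = -600 (u(O) = -6*100 = -600)
u(6*2 - 2*(-1)) + F = -600 + 11740 = 11140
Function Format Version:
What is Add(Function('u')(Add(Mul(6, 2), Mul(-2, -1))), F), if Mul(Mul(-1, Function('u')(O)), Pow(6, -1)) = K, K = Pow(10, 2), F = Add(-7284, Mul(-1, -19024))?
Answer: 11140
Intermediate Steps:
F = 11740 (F = Add(-7284, 19024) = 11740)
K = 100
Function('u')(O) = -600 (Function('u')(O) = Mul(-6, 100) = -600)
Add(Function('u')(Add(Mul(6, 2), Mul(-2, -1))), F) = Add(-600, 11740) = 11140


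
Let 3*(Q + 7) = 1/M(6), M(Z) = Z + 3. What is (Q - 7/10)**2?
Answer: 4280761/72900 ≈ 58.721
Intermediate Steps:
M(Z) = 3 + Z
Q = -188/27 (Q = -7 + 1/(3*(3 + 6)) = -7 + (1/3)/9 = -7 + (1/3)*(1/9) = -7 + 1/27 = -188/27 ≈ -6.9630)
(Q - 7/10)**2 = (-188/27 - 7/10)**2 = (-2069/270)**2 = 4280761/72900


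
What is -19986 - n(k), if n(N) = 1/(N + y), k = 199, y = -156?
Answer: -859399/43 ≈ -19986.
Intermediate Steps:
n(N) = 1/(-156 + N) (n(N) = 1/(N - 156) = 1/(-156 + N))
-19986 - n(k) = -19986 - 1/(-156 + 199) = -19986 - 1/43 = -859399/43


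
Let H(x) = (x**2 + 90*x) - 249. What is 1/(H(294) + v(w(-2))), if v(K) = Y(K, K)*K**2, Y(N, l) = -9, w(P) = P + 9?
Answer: 1/112206 ≈ 8.9122e-6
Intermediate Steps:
w(P) = 9 + P
H(x) = -249 + x**2 + 90*x
v(K) = -9*K**2
1/(H(294) + v(w(-2))) = 1/((-249 + 294**2 + 90*294) - 9*(9 - 2)**2) = 1/((-249 + 86436 + 26460) - 9*7**2) = 1/(112647 - 9*49) = 1/(112647 - 441) = 1/112206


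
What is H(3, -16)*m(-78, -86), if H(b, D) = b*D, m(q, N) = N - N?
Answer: 0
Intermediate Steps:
m(q, N) = 0
H(b, D) = D*b
H(3, -16)*m(-78, -86) = -16*3*0 = -48*0 = 0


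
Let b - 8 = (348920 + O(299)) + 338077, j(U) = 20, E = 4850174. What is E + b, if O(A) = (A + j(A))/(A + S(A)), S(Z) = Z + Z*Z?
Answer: 498340573140/89999 ≈ 5.5372e+6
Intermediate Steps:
S(Z) = Z + Z²
O(A) = (20 + A)/(A + A*(1 + A)) (O(A) = (A + 20)/(A + A*(1 + A)) = (20 + A)/(A + A*(1 + A)))
b = 61829763314/89999 (b = 8 + ((348920 + (20 + 299)/(299*(2 + 299))) + 338077) = 8 + ((348920 + (1/299)*319/301) + 338077) = 8 + ((348920 + (1/299)*(1/301)*319) + 338077) = 8 + ((348920 + 319/89999) + 338077) = 8 + (31402451399/89999 + 338077) = 8 + 61829043322/89999 = 61829763314/89999 ≈ 6.8701e+5)
E + b = 4850174 + 61829763314/89999 = 498340573140/89999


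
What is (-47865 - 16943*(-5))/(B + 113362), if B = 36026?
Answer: 18425/74694 ≈ 0.24667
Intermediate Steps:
(-47865 - 16943*(-5))/(B + 113362) = (-47865 - 16943*(-5))/(36026 + 113362) = (-47865 + 84715)/149388 = 36850*(1/149388) = 18425/74694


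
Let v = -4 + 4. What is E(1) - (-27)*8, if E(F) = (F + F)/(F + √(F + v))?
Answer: 217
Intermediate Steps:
v = 0
E(F) = 2*F/(F + √F) (E(F) = (F + F)/(F + √(F + 0)) = (2*F)/(F + √F) = 2*F/(F + √F))
E(1) - (-27)*8 = 2*1/(1 + √1) - (-27)*8 = 2*1/(1 + 1) - 1*(-216) = 2*1/2 + 216 = 2*1*(½) + 216 = 1 + 216 = 217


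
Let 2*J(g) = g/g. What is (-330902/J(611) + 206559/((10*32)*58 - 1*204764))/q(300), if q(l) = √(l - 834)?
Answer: 696218975*I*√534/561768 ≈ 28639.0*I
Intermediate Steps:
J(g) = ½ (J(g) = (g/g)/2 = (½)*1 = ½)
q(l) = √(-834 + l)
(-330902/J(611) + 206559/((10*32)*58 - 1*204764))/q(300) = (-330902/½ + 206559/((10*32)*58 - 1*204764))/(√(-834 + 300)) = (-330902*2 + 206559/(320*58 - 204764))/(√(-534)) = (-661804 + 206559/(18560 - 204764))/((I*√534)) = (-661804 + 206559/(-186204))*(-I*√534/534) = (-661804 + 206559*(-1/186204))*(-I*√534/534) = (-661804 - 1167/1052)*(-I*√534/534) = -(-696218975)*I*√534/561768 = 696218975*I*√534/561768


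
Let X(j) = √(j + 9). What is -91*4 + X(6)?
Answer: -364 + √15 ≈ -360.13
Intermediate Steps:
X(j) = √(9 + j)
-91*4 + X(6) = -91*4 + √(9 + 6) = -364 + √15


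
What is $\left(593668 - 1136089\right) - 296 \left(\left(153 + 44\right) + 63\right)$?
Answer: $-619381$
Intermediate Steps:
$\left(593668 - 1136089\right) - 296 \left(\left(153 + 44\right) + 63\right) = \left(593668 - 1136089\right) - 296 \left(197 + 63\right) = -542421 - 296 \cdot 260 = -542421 - 76960 = -619381$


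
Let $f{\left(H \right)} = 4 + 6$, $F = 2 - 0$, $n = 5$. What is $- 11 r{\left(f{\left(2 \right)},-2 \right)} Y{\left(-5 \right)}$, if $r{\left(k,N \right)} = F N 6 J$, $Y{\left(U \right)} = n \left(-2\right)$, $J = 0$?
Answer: $0$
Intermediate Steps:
$Y{\left(U \right)} = -10$ ($Y{\left(U \right)} = 5 \left(-2\right) = -10$)
$F = 2$ ($F = 2 + 0 = 2$)
$f{\left(H \right)} = 10$
$r{\left(k,N \right)} = 0$ ($r{\left(k,N \right)} = 2 N 6 \cdot 0 = 12 N 0 = 0$)
$- 11 r{\left(f{\left(2 \right)},-2 \right)} Y{\left(-5 \right)} = \left(-11\right) 0 \left(-10\right) = 0 \left(-10\right) = 0$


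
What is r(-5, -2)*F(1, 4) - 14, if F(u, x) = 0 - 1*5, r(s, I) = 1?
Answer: -19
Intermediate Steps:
F(u, x) = -5 (F(u, x) = 0 - 5 = -5)
r(-5, -2)*F(1, 4) - 14 = 1*(-5) - 14 = -5 - 14 = -19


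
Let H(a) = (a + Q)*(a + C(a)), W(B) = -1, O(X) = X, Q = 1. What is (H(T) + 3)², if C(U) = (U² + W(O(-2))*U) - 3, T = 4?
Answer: 4624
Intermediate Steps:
C(U) = -3 + U² - U (C(U) = (U² - U) - 3 = -3 + U² - U)
H(a) = (1 + a)*(-3 + a²) (H(a) = (a + 1)*(a + (-3 + a² - a)) = (1 + a)*(-3 + a²))
(H(T) + 3)² = ((-3 + 4² + 4³ - 3*4) + 3)² = ((-3 + 16 + 64 - 12) + 3)² = (65 + 3)² = 68² = 4624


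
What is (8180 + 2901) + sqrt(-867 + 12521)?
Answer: 11081 + sqrt(11654) ≈ 11189.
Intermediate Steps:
(8180 + 2901) + sqrt(-867 + 12521) = 11081 + sqrt(11654)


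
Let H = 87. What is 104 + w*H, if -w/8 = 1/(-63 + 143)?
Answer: 953/10 ≈ 95.300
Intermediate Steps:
w = -1/10 (w = -8/(-63 + 143) = -8/80 = -8*1/80 = -1/10 ≈ -0.10000)
104 + w*H = 104 - 1/10*87 = 104 - 87/10 = 953/10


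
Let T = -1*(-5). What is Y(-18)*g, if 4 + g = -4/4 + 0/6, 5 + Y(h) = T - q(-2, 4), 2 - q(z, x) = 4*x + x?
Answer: -90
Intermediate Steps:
q(z, x) = 2 - 5*x (q(z, x) = 2 - (4*x + x) = 2 - 5*x)
T = 5
Y(h) = 18 (Y(h) = -5 + (5 - (2 - 5*4)) = -5 + (5 - (2 - 20)) = -5 + (5 - 1*(-18)) = -5 + (5 + 18) = -5 + 23 = 18)
g = -5 (g = -4 + (-4/4 + 0/6) = -4 + (-4*¼ + 0*(⅙)) = -4 + (-1 + 0) = -4 - 1 = -5)
Y(-18)*g = 18*(-5) = -90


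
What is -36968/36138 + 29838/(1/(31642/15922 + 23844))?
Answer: 5386828614585094/7570911 ≈ 7.1152e+8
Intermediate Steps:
-36968/36138 + 29838/(1/(31642/15922 + 23844)) = -36968*1/36138 + 29838/(1/(31642*(1/15922) + 23844)) = -18484/18069 + 29838/(1/(15821/7961 + 23844)) = -18484/18069 + 29838/(1/(189837905/7961)) = -18484/18069 + 29838/(7961/189837905) = -18484/18069 + 29838*(189837905/7961) = -18484/18069 + 5664383409390/7961 = 5386828614585094/7570911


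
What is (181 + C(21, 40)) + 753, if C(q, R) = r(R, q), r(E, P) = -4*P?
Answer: 850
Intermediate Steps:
C(q, R) = -4*q
(181 + C(21, 40)) + 753 = (181 - 4*21) + 753 = (181 - 84) + 753 = 97 + 753 = 850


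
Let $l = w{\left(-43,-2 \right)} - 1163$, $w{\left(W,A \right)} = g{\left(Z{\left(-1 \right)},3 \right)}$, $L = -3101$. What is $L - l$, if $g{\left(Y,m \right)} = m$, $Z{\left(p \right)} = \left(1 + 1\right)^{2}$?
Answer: $-1941$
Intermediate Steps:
$Z{\left(p \right)} = 4$ ($Z{\left(p \right)} = 2^{2} = 4$)
$w{\left(W,A \right)} = 3$
$l = -1160$ ($l = 3 - 1163 = -1160$)
$L - l = -3101 - -1160 = -3101 + 1160 = -1941$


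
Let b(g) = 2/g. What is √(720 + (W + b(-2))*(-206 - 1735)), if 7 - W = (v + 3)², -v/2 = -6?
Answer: 33*√391 ≈ 652.53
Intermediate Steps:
v = 12 (v = -2*(-6) = 12)
W = -218 (W = 7 - (12 + 3)² = 7 - 1*15² = 7 - 1*225 = 7 - 225 = -218)
√(720 + (W + b(-2))*(-206 - 1735)) = √(720 + (-218 + 2/(-2))*(-206 - 1735)) = √(720 + (-218 + 2*(-½))*(-1941)) = √(720 + (-218 - 1)*(-1941)) = √(720 - 219*(-1941)) = √(720 + 425079) = √425799 = 33*√391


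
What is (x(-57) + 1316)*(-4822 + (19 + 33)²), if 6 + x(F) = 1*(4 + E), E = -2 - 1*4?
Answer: -2770344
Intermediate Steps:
E = -6 (E = -2 - 4 = -6)
x(F) = -8 (x(F) = -6 + 1*(4 - 6) = -6 + 1*(-2) = -6 - 2 = -8)
(x(-57) + 1316)*(-4822 + (19 + 33)²) = (-8 + 1316)*(-4822 + (19 + 33)²) = 1308*(-4822 + 52²) = 1308*(-4822 + 2704) = 1308*(-2118) = -2770344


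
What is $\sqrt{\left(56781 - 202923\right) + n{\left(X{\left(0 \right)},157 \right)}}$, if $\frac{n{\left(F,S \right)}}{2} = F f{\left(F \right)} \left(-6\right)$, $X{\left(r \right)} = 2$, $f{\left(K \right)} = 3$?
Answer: $3 i \sqrt{16246} \approx 382.38 i$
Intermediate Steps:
$n{\left(F,S \right)} = - 36 F$ ($n{\left(F,S \right)} = 2 F 3 \left(-6\right) = 2 \cdot 3 F \left(-6\right) = 2 \left(- 18 F\right) = - 36 F$)
$\sqrt{\left(56781 - 202923\right) + n{\left(X{\left(0 \right)},157 \right)}} = \sqrt{\left(56781 - 202923\right) - 72} = \sqrt{-146142 - 72} = \sqrt{-146214} = 3 i \sqrt{16246}$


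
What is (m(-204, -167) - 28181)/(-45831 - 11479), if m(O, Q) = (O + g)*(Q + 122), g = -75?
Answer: 7813/28655 ≈ 0.27266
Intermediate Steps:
m(O, Q) = (-75 + O)*(122 + Q) (m(O, Q) = (O - 75)*(Q + 122) = (-75 + O)*(122 + Q))
(m(-204, -167) - 28181)/(-45831 - 11479) = ((-9150 - 75*(-167) + 122*(-204) - 204*(-167)) - 28181)/(-45831 - 11479) = ((-9150 + 12525 - 24888 + 34068) - 28181)/(-57310) = (12555 - 28181)*(-1/57310) = -15626*(-1/57310) = 7813/28655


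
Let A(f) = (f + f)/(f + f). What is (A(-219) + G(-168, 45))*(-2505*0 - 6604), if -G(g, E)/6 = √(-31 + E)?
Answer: -6604 + 39624*√14 ≈ 1.4166e+5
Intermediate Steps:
A(f) = 1 (A(f) = (2*f)/((2*f)) = (2*f)*(1/(2*f)) = 1)
G(g, E) = -6*√(-31 + E)
(A(-219) + G(-168, 45))*(-2505*0 - 6604) = (1 - 6*√(-31 + 45))*(-2505*0 - 6604) = (1 - 6*√14)*(0 - 6604) = (1 - 6*√14)*(-6604) = -6604 + 39624*√14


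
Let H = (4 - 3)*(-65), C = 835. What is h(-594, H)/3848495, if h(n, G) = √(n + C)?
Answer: √241/3848495 ≈ 4.0338e-6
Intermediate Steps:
H = -65 (H = 1*(-65) = -65)
h(n, G) = √(835 + n) (h(n, G) = √(n + 835) = √(835 + n))
h(-594, H)/3848495 = √(835 - 594)/3848495 = √241*(1/3848495) = √241/3848495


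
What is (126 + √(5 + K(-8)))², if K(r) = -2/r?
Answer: (252 + √21)²/4 ≈ 16459.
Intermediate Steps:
(126 + √(5 + K(-8)))² = (126 + √(5 - 2/(-8)))² = (126 + √(5 - 2*(-⅛)))² = (126 + √(5 + ¼))² = (126 + √(21/4))² = (126 + √21/2)²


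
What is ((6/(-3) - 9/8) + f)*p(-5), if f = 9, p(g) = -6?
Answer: -141/4 ≈ -35.250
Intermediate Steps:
((6/(-3) - 9/8) + f)*p(-5) = ((6/(-3) - 9/8) + 9)*(-6) = ((6*(-⅓) - 9*⅛) + 9)*(-6) = ((-2 - 9/8) + 9)*(-6) = (-25/8 + 9)*(-6) = (47/8)*(-6) = -141/4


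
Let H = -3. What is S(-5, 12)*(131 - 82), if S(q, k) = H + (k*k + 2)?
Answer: 7007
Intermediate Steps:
S(q, k) = -1 + k² (S(q, k) = -3 + (k*k + 2) = -3 + (k² + 2) = -3 + (2 + k²) = -1 + k²)
S(-5, 12)*(131 - 82) = (-1 + 12²)*(131 - 82) = (-1 + 144)*49 = 143*49 = 7007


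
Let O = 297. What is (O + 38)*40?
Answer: 13400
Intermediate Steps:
(O + 38)*40 = (297 + 38)*40 = 335*40 = 13400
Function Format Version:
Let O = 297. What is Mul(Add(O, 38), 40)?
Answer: 13400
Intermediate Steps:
Mul(Add(O, 38), 40) = Mul(Add(297, 38), 40) = Mul(335, 40) = 13400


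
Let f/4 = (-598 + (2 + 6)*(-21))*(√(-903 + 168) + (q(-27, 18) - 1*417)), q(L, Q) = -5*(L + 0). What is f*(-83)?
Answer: -71715984 + 1780184*I*√15 ≈ -7.1716e+7 + 6.8946e+6*I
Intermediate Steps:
q(L, Q) = -5*L
f = 864048 - 21448*I*√15 (f = 4*((-598 + (2 + 6)*(-21))*(√(-903 + 168) + (-5*(-27) - 1*417))) = 4*((-598 + 8*(-21))*(√(-735) + (135 - 417))) = 4*((-598 - 168)*(7*I*√15 - 282)) = 4*(-766*(-282 + 7*I*√15)) = 4*(216012 - 5362*I*√15) = 864048 - 21448*I*√15 ≈ 8.6405e+5 - 83068.0*I)
f*(-83) = (864048 - 21448*I*√15)*(-83) = -71715984 + 1780184*I*√15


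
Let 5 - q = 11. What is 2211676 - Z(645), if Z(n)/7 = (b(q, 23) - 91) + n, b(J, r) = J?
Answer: 2207840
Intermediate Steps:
q = -6 (q = 5 - 1*11 = 5 - 11 = -6)
Z(n) = -679 + 7*n (Z(n) = 7*((-6 - 91) + n) = 7*(-97 + n) = -679 + 7*n)
2211676 - Z(645) = 2211676 - (-679 + 7*645) = 2211676 - (-679 + 4515) = 2211676 - 1*3836 = 2211676 - 3836 = 2207840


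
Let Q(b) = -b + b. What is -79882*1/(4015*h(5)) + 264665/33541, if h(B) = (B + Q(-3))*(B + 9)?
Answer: 3259308004/428486275 ≈ 7.6066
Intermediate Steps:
Q(b) = 0
h(B) = B*(9 + B) (h(B) = (B + 0)*(B + 9) = B*(9 + B))
-79882*1/(4015*h(5)) + 264665/33541 = -79882*1/(20075*(9 + 5)) + 264665/33541 = -79882/(4015*(5*14)) + 264665*(1/33541) = -79882/(4015*70) + 264665/33541 = -79882/281050 + 264665/33541 = -79882*1/281050 + 264665/33541 = -3631/12775 + 264665/33541 = 3259308004/428486275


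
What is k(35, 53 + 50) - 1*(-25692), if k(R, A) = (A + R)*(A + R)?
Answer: 44736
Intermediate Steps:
k(R, A) = (A + R)²
k(35, 53 + 50) - 1*(-25692) = ((53 + 50) + 35)² - 1*(-25692) = (103 + 35)² + 25692 = 138² + 25692 = 19044 + 25692 = 44736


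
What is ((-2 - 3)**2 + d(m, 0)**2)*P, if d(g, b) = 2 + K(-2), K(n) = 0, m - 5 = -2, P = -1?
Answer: -29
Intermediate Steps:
m = 3 (m = 5 - 2 = 3)
d(g, b) = 2 (d(g, b) = 2 + 0 = 2)
((-2 - 3)**2 + d(m, 0)**2)*P = ((-2 - 3)**2 + 2**2)*(-1) = ((-5)**2 + 4)*(-1) = (25 + 4)*(-1) = 29*(-1) = -29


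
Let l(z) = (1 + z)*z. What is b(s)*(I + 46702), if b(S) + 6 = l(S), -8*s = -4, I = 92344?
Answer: -1459983/2 ≈ -7.2999e+5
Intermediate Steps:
s = 1/2 (s = -1/8*(-4) = 1/2 ≈ 0.50000)
l(z) = z*(1 + z)
b(S) = -6 + S*(1 + S)
b(s)*(I + 46702) = (-6 + (1 + 1/2)/2)*(92344 + 46702) = (-6 + (1/2)*(3/2))*139046 = (-6 + 3/4)*139046 = -21/4*139046 = -1459983/2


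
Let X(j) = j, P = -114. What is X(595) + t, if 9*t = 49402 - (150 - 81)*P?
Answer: 62623/9 ≈ 6958.1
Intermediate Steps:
t = 57268/9 (t = (49402 - (150 - 81)*(-114))/9 = (49402 - 69*(-114))/9 = (49402 - 1*(-7866))/9 = (49402 + 7866)/9 = (1/9)*57268 = 57268/9 ≈ 6363.1)
X(595) + t = 595 + 57268/9 = 62623/9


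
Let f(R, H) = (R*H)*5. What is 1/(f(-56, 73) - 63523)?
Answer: -1/83963 ≈ -1.1910e-5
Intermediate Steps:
f(R, H) = 5*H*R (f(R, H) = (H*R)*5 = 5*H*R)
1/(f(-56, 73) - 63523) = 1/(5*73*(-56) - 63523) = 1/(-20440 - 63523) = 1/(-83963) = -1/83963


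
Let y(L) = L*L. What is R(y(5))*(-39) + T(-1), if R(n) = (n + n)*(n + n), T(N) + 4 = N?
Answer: -97505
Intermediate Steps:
T(N) = -4 + N
y(L) = L**2
R(n) = 4*n**2 (R(n) = (2*n)*(2*n) = 4*n**2)
R(y(5))*(-39) + T(-1) = (4*(5**2)**2)*(-39) + (-4 - 1) = (4*25**2)*(-39) - 5 = (4*625)*(-39) - 5 = 2500*(-39) - 5 = -97500 - 5 = -97505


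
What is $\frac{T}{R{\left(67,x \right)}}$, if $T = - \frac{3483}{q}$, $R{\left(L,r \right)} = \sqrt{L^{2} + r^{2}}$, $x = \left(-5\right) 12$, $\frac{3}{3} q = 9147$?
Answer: $- \frac{1161 \sqrt{8089}}{24663361} \approx -0.0042338$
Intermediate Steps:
$q = 9147$
$x = -60$
$T = - \frac{1161}{3049}$ ($T = - \frac{3483}{9147} = \left(-3483\right) \frac{1}{9147} = - \frac{1161}{3049} \approx -0.38078$)
$\frac{T}{R{\left(67,x \right)}} = - \frac{1161}{3049 \sqrt{67^{2} + \left(-60\right)^{2}}} = - \frac{1161}{3049 \sqrt{4489 + 3600}} = - \frac{1161}{3049 \sqrt{8089}} = - \frac{1161 \frac{\sqrt{8089}}{8089}}{3049} = - \frac{1161 \sqrt{8089}}{24663361}$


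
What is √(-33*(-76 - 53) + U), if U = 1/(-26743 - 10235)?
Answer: √5820904627410/36978 ≈ 65.246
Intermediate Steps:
U = -1/36978 (U = 1/(-36978) = -1/36978 ≈ -2.7043e-5)
√(-33*(-76 - 53) + U) = √(-33*(-76 - 53) - 1/36978) = √(-33*(-129) - 1/36978) = √(4257 - 1/36978) = √(157415345/36978) = √5820904627410/36978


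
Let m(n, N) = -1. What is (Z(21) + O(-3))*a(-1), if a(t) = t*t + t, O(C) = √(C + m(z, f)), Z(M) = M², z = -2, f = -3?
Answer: 0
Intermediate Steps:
O(C) = √(-1 + C) (O(C) = √(C - 1) = √(-1 + C))
a(t) = t + t² (a(t) = t² + t = t + t²)
(Z(21) + O(-3))*a(-1) = (21² + √(-1 - 3))*(-(1 - 1)) = (441 + √(-4))*(-1*0) = (441 + 2*I)*0 = 0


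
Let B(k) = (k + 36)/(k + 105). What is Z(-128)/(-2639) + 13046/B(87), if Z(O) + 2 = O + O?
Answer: 2203427794/108199 ≈ 20365.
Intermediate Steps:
Z(O) = -2 + 2*O (Z(O) = -2 + (O + O) = -2 + 2*O)
B(k) = (36 + k)/(105 + k)
Z(-128)/(-2639) + 13046/B(87) = (-2 + 2*(-128))/(-2639) + 13046/(((36 + 87)/(105 + 87))) = (-2 - 256)*(-1/2639) + 13046/((123/192)) = -258*(-1/2639) + 13046/(((1/192)*123)) = 258/2639 + 13046/(41/64) = 258/2639 + 13046*(64/41) = 258/2639 + 834944/41 = 2203427794/108199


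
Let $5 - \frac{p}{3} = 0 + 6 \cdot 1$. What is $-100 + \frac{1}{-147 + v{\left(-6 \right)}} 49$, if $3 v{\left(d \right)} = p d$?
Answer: $- \frac{14149}{141} \approx -100.35$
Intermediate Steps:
$p = -3$ ($p = 15 - 3 \left(0 + 6 \cdot 1\right) = 15 - 3 \left(0 + 6\right) = 15 - 18 = -3$)
$v{\left(d \right)} = - d$ ($v{\left(d \right)} = \frac{\left(-3\right) d}{3} = - d$)
$-100 + \frac{1}{-147 + v{\left(-6 \right)}} 49 = -100 + \frac{1}{-147 - -6} \cdot 49 = -100 + \frac{1}{-147 + 6} \cdot 49 = -100 + \frac{1}{-141} \cdot 49 = -100 - \frac{49}{141} = - \frac{14149}{141}$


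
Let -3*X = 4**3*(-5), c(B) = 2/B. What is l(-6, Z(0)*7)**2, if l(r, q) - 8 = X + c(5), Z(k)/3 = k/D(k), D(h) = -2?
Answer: 2979076/225 ≈ 13240.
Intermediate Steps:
Z(k) = -3*k/2 (Z(k) = 3*(k/(-2)) = 3*(k*(-1/2)) = 3*(-k/2) = -3*k/2)
X = 320/3 (X = -4**3*(-5)/3 = -64*(-5)/3 = -1/3*(-320) = 320/3 ≈ 106.67)
l(r, q) = 1726/15 (l(r, q) = 8 + (320/3 + 2/5) = 8 + 1606/15 = 1726/15)
l(-6, Z(0)*7)**2 = (1726/15)**2 = 2979076/225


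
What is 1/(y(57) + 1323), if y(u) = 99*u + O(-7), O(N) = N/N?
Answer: 1/6967 ≈ 0.00014353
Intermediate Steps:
O(N) = 1
y(u) = 1 + 99*u (y(u) = 99*u + 1 = 1 + 99*u)
1/(y(57) + 1323) = 1/((1 + 99*57) + 1323) = 1/((1 + 5643) + 1323) = 1/(5644 + 1323) = 1/6967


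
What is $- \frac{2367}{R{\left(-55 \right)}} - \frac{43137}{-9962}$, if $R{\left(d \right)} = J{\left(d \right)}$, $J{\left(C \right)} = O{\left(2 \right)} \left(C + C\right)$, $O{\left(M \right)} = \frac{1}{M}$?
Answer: $\frac{25952589}{547910} \approx 47.367$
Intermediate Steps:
$J{\left(C \right)} = C$ ($J{\left(C \right)} = \frac{C + C}{2} = \frac{2 C}{2} = C$)
$R{\left(d \right)} = d$
$- \frac{2367}{R{\left(-55 \right)}} - \frac{43137}{-9962} = - \frac{2367}{-55} - \frac{43137}{-9962} = \left(-2367\right) \left(- \frac{1}{55}\right) - - \frac{43137}{9962} = \frac{2367}{55} + \frac{43137}{9962} = \frac{25952589}{547910}$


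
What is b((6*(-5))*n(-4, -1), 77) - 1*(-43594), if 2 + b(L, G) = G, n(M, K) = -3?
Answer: 43669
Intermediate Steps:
b(L, G) = -2 + G
b((6*(-5))*n(-4, -1), 77) - 1*(-43594) = (-2 + 77) - 1*(-43594) = 75 + 43594 = 43669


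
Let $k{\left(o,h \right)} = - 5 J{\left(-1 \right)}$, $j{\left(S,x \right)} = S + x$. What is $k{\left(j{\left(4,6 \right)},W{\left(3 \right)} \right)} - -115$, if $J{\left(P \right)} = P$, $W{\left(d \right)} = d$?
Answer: $120$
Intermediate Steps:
$k{\left(o,h \right)} = 5$ ($k{\left(o,h \right)} = \left(-5\right) \left(-1\right) = 5$)
$k{\left(j{\left(4,6 \right)},W{\left(3 \right)} \right)} - -115 = 5 - -115 = 5 + 115 = 120$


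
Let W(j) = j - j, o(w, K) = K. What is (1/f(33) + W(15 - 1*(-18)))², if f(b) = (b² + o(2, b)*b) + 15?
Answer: 1/4809249 ≈ 2.0793e-7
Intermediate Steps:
f(b) = 15 + 2*b² (f(b) = (b² + b*b) + 15 = (b² + b²) + 15 = 2*b² + 15 = 15 + 2*b²)
W(j) = 0
(1/f(33) + W(15 - 1*(-18)))² = (1/(15 + 2*33²) + 0)² = (1/(15 + 2*1089) + 0)² = (1/(15 + 2178) + 0)² = (1/2193 + 0)² = (1/2193)² = 1/4809249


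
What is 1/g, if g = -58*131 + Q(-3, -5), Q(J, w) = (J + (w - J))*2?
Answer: -1/7608 ≈ -0.00013144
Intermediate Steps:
Q(J, w) = 2*w (Q(J, w) = w*2 = 2*w)
g = -7608 (g = -58*131 + 2*(-5) = -7598 - 10 = -7608)
1/g = 1/(-7608) = -1/7608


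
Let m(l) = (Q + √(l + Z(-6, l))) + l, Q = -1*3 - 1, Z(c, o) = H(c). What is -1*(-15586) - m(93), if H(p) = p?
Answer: 15497 - √87 ≈ 15488.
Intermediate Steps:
Z(c, o) = c
Q = -4 (Q = -3 - 1 = -4)
m(l) = -4 + l + √(-6 + l) (m(l) = (-4 + √(l - 6)) + l = (-4 + √(-6 + l)) + l = -4 + l + √(-6 + l))
-1*(-15586) - m(93) = -1*(-15586) - (-4 + 93 + √(-6 + 93)) = 15586 - (-4 + 93 + √87) = 15586 - (89 + √87) = 15586 + (-89 - √87) = 15497 - √87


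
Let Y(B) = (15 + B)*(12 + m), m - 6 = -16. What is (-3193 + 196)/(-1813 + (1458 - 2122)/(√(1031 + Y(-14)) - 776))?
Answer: 1088267638005/658023499733 + 663336*√1033/658023499733 ≈ 1.6539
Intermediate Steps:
m = -10 (m = 6 - 16 = -10)
Y(B) = 30 + 2*B (Y(B) = (15 + B)*(12 - 10) = (15 + B)*2 = 30 + 2*B)
(-3193 + 196)/(-1813 + (1458 - 2122)/(√(1031 + Y(-14)) - 776)) = (-3193 + 196)/(-1813 + (1458 - 2122)/(√(1031 + (30 + 2*(-14))) - 776)) = -2997/(-1813 - 664/(√(1031 + (30 - 28)) - 776)) = -2997/(-1813 - 664/(√(1031 + 2) - 776)) = -2997/(-1813 - 664/(√1033 - 776)) = -2997/(-1813 - 664/(-776 + √1033))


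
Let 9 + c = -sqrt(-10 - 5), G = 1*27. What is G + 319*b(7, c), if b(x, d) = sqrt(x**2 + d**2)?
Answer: 27 + 319*sqrt(115 + 18*I*sqrt(15)) ≈ 3589.8 + 995.58*I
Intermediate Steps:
G = 27
c = -9 - I*sqrt(15) (c = -9 - sqrt(-10 - 5) = -9 - sqrt(-15) = -9 - I*sqrt(15) ≈ -9.0 - 3.873*I)
b(x, d) = sqrt(d**2 + x**2)
G + 319*b(7, c) = 27 + 319*sqrt((-9 - I*sqrt(15))**2 + 7**2) = 27 + 319*sqrt((-9 - I*sqrt(15))**2 + 49) = 27 + 319*sqrt(49 + (-9 - I*sqrt(15))**2)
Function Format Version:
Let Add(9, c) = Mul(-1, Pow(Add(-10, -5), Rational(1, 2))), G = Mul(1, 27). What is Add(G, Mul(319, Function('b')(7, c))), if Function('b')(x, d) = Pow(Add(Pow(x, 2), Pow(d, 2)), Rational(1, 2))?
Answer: Add(27, Mul(319, Pow(Add(115, Mul(18, I, Pow(15, Rational(1, 2)))), Rational(1, 2)))) ≈ Add(3589.8, Mul(995.58, I))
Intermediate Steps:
G = 27
c = Add(-9, Mul(-1, I, Pow(15, Rational(1, 2)))) (c = Add(-9, Mul(-1, Pow(Add(-10, -5), Rational(1, 2)))) = Add(-9, Mul(-1, Pow(-15, Rational(1, 2)))) = Add(-9, Mul(-1, Mul(I, Pow(15, Rational(1, 2))))) = Add(-9, Mul(-1, I, Pow(15, Rational(1, 2)))) ≈ Add(-9.0000, Mul(-3.8730, I)))
Function('b')(x, d) = Pow(Add(Pow(d, 2), Pow(x, 2)), Rational(1, 2))
Add(G, Mul(319, Function('b')(7, c))) = Add(27, Mul(319, Pow(Add(Pow(Add(-9, Mul(-1, I, Pow(15, Rational(1, 2)))), 2), Pow(7, 2)), Rational(1, 2)))) = Add(27, Mul(319, Pow(Add(Pow(Add(-9, Mul(-1, I, Pow(15, Rational(1, 2)))), 2), 49), Rational(1, 2)))) = Add(27, Mul(319, Pow(Add(49, Pow(Add(-9, Mul(-1, I, Pow(15, Rational(1, 2)))), 2)), Rational(1, 2))))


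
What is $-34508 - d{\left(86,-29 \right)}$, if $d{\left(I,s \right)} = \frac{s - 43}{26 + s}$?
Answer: $-34532$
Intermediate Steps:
$d{\left(I,s \right)} = \frac{-43 + s}{26 + s}$
$-34508 - d{\left(86,-29 \right)} = -34508 - \frac{-43 - 29}{26 - 29} = -34508 - \frac{1}{-3} \left(-72\right) = -34508 - \left(- \frac{1}{3}\right) \left(-72\right) = -34508 - 24 = -34532$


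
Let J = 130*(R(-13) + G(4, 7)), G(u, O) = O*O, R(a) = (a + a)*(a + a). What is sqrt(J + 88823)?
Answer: 11*sqrt(1513) ≈ 427.87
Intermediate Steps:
R(a) = 4*a**2 (R(a) = (2*a)*(2*a) = 4*a**2)
G(u, O) = O**2
J = 94250 (J = 130*(4*(-13)**2 + 7**2) = 130*(4*169 + 49) = 130*(676 + 49) = 130*725 = 94250)
sqrt(J + 88823) = sqrt(94250 + 88823) = sqrt(183073) = 11*sqrt(1513)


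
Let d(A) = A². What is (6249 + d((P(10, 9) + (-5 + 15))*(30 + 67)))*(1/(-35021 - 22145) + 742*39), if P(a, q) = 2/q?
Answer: 132579700412974115/4630446 ≈ 2.8632e+10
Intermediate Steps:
(6249 + d((P(10, 9) + (-5 + 15))*(30 + 67)))*(1/(-35021 - 22145) + 742*39) = (6249 + ((2/9 + (-5 + 15))*(30 + 67))²)*(1/(-35021 - 22145) + 742*39) = (6249 + ((2*(⅑) + 10)*97)²)*(1/(-57166) + 28938) = (6249 + ((2/9 + 10)*97)²)*(-1/57166 + 28938) = (6249 + ((92/9)*97)²)*(1654269707/57166) = (6249 + (8924/9)²)*(1654269707/57166) = (6249 + 79637776/81)*(1654269707/57166) = (80143945/81)*(1654269707/57166) = 132579700412974115/4630446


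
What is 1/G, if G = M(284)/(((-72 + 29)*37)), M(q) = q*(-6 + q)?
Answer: -1591/78952 ≈ -0.020151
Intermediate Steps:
G = -78952/1591 (G = (284*(-6 + 284))/(((-72 + 29)*37)) = (284*278)/((-43*37)) = 78952/(-1591) = 78952*(-1/1591) = -78952/1591 ≈ -49.624)
1/G = 1/(-78952/1591) = -1591/78952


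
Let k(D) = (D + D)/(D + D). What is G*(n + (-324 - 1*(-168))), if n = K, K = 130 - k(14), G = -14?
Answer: 378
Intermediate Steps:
k(D) = 1 (k(D) = (2*D)/((2*D)) = (2*D)*(1/(2*D)) = 1)
K = 129 (K = 130 - 1*1 = 130 - 1 = 129)
n = 129
G*(n + (-324 - 1*(-168))) = -14*(129 + (-324 - 1*(-168))) = -14*(129 + (-324 + 168)) = -14*(129 - 156) = -14*(-27) = 378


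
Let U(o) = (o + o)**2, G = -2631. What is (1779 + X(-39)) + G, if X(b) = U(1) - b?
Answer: -809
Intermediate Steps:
U(o) = 4*o**2 (U(o) = (2*o)**2 = 4*o**2)
X(b) = 4 - b (X(b) = 4*1**2 - b = 4*1 - b = 4 - b)
(1779 + X(-39)) + G = (1779 + (4 - 1*(-39))) - 2631 = (1779 + (4 + 39)) - 2631 = (1779 + 43) - 2631 = 1822 - 2631 = -809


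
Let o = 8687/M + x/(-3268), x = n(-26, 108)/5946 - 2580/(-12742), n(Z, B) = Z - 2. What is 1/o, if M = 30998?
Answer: 479687326874778/134400411444245 ≈ 3.5691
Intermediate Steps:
n(Z, B) = -2 + Z
x = 3745976/18940983 (x = (-2 - 26)/5946 - 2580/(-12742) = -28*1/5946 - 2580*(-1/12742) = -14/2973 + 1290/6371 = 3745976/18940983 ≈ 0.19777)
o = 134400411444245/479687326874778 (o = 8687/30998 + (3745976/18940983)/(-3268) = 8687*(1/30998) + (3745976/18940983)*(-1/3268) = 8687/30998 - 936494/15474783111 = 134400411444245/479687326874778 ≈ 0.28018)
1/o = 1/(134400411444245/479687326874778) = 479687326874778/134400411444245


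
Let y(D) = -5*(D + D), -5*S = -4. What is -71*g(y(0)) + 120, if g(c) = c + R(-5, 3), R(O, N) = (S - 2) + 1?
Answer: 671/5 ≈ 134.20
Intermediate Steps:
S = 4/5 (S = -1/5*(-4) = 4/5 ≈ 0.80000)
R(O, N) = -1/5 (R(O, N) = (4/5 - 2) + 1 = -6/5 + 1 = -1/5)
y(D) = -10*D
g(c) = -1/5 + c (g(c) = c - 1/5 = -1/5 + c)
-71*g(y(0)) + 120 = -71*(-1/5 - 10*0) + 120 = -71*(-1/5 + 0) + 120 = -71*(-1/5) + 120 = 71/5 + 120 = 671/5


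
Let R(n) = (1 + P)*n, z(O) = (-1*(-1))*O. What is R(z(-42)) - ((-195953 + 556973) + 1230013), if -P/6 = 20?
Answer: -1586035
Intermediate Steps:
z(O) = O (z(O) = 1*O = O)
P = -120 (P = -6*20 = -120)
R(n) = -119*n (R(n) = (1 - 120)*n = -119*n)
R(z(-42)) - ((-195953 + 556973) + 1230013) = -119*(-42) - ((-195953 + 556973) + 1230013) = 4998 - (361020 + 1230013) = 4998 - 1*1591033 = 4998 - 1591033 = -1586035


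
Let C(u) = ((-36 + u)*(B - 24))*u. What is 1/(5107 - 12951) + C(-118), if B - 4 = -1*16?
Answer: -5131482049/7844 ≈ -6.5419e+5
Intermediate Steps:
B = -12 (B = 4 - 1*16 = 4 - 16 = -12)
C(u) = u*(1296 - 36*u) (C(u) = ((-36 + u)*(-12 - 24))*u = ((-36 + u)*(-36))*u = (1296 - 36*u)*u = u*(1296 - 36*u))
1/(5107 - 12951) + C(-118) = 1/(5107 - 12951) + 36*(-118)*(36 - 1*(-118)) = 1/(-7844) + 36*(-118)*(36 + 118) = -1/7844 + 36*(-118)*154 = -1/7844 - 654192 = -5131482049/7844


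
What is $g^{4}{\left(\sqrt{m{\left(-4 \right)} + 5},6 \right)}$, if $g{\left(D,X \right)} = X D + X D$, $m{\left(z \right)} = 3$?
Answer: $1327104$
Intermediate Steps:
$g{\left(D,X \right)} = 2 D X$ ($g{\left(D,X \right)} = D X + D X = 2 D X$)
$g^{4}{\left(\sqrt{m{\left(-4 \right)} + 5},6 \right)} = \left(2 \sqrt{3 + 5} \cdot 6\right)^{4} = \left(2 \sqrt{8} \cdot 6\right)^{4} = \left(2 \cdot 2 \sqrt{2} \cdot 6\right)^{4} = \left(24 \sqrt{2}\right)^{4} = 1327104$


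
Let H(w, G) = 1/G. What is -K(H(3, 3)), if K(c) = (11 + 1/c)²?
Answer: -196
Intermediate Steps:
-K(H(3, 3)) = -(1 + 11/3)²/(1/3)² = -(1 + 11*(⅓))²/3⁻² = -9*(1 + 11/3)² = -9*(14/3)² = -9*196/9 = -1*196 = -196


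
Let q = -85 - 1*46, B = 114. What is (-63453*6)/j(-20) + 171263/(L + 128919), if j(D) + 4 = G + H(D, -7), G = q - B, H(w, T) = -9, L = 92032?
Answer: 14027368112/9500893 ≈ 1476.4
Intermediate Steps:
q = -131 (q = -85 - 46 = -131)
G = -245 (G = -131 - 1*114 = -131 - 114 = -245)
j(D) = -258 (j(D) = -4 + (-245 - 9) = -4 - 254 = -258)
(-63453*6)/j(-20) + 171263/(L + 128919) = -63453*6/(-258) + 171263/(92032 + 128919) = -380718*(-1/258) + 171263/220951 = 63453/43 + 171263*(1/220951) = 63453/43 + 171263/220951 = 14027368112/9500893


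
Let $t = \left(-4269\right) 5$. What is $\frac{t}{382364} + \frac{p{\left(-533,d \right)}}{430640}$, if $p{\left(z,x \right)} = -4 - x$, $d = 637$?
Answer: $- \frac{2359276531}{41165308240} \approx -0.057312$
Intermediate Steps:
$t = -21345$
$\frac{t}{382364} + \frac{p{\left(-533,d \right)}}{430640} = - \frac{21345}{382364} + \frac{-4 - 637}{430640} = \left(-21345\right) \frac{1}{382364} + \left(-4 - 637\right) \frac{1}{430640} = - \frac{21345}{382364} - \frac{641}{430640} = - \frac{2359276531}{41165308240}$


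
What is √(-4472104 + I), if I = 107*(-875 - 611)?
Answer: I*√4631106 ≈ 2152.0*I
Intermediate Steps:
I = -159002 (I = 107*(-1486) = -159002)
√(-4472104 + I) = √(-4472104 - 159002) = √(-4631106) = I*√4631106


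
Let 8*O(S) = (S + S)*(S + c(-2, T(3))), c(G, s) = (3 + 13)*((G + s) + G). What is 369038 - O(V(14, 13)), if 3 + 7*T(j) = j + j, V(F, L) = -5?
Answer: 10330889/28 ≈ 3.6896e+5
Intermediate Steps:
T(j) = -3/7 + 2*j/7 (T(j) = -3/7 + (j + j)/7 = -3/7 + (2*j)/7 = -3/7 + 2*j/7)
c(G, s) = 16*s + 32*G (c(G, s) = 16*(s + 2*G) = 16*s + 32*G)
O(S) = S*(-400/7 + S)/4 (O(S) = ((S + S)*(S + (16*(-3/7 + (2/7)*3) + 32*(-2))))/8 = ((2*S)*(S + (16*(-3/7 + 6/7) - 64)))/8 = ((2*S)*(S + (16*(3/7) - 64)))/8 = ((2*S)*(S + (48/7 - 64)))/8 = ((2*S)*(S - 400/7))/8 = ((2*S)*(-400/7 + S))/8 = (2*S*(-400/7 + S))/8 = S*(-400/7 + S)/4)
369038 - O(V(14, 13)) = 369038 - (-5)*(-400 + 7*(-5))/28 = 369038 - (-5)*(-400 - 35)/28 = 369038 - (-5)*(-435)/28 = 369038 - 1*2175/28 = 369038 - 2175/28 = 10330889/28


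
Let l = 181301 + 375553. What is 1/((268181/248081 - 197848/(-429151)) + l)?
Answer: 106464209231/59285184939593293 ≈ 1.7958e-6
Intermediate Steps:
l = 556854
1/((268181/248081 - 197848/(-429151)) + l) = 1/((268181/248081 - 197848/(-429151)) + 556854) = 1/((268181*(1/248081) - 197848*(-1/429151)) + 556854) = 1/((268181/248081 + 197848/429151) + 556854) = 1/(164172474019/106464209231 + 556854) = 1/(59285184939593293/106464209231) = 106464209231/59285184939593293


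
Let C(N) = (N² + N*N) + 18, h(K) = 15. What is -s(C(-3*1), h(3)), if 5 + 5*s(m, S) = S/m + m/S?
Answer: 131/300 ≈ 0.43667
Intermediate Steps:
C(N) = 18 + 2*N² (C(N) = (N² + N²) + 18 = 2*N² + 18 = 18 + 2*N²)
s(m, S) = -1 + S/(5*m) + m/(5*S) (s(m, S) = -1 + (S/m + m/S)/5 = -1 + (S/(5*m) + m/(5*S)) = -1 + S/(5*m) + m/(5*S))
-s(C(-3*1), h(3)) = -(-1 + (⅕)*15/(18 + 2*(-3*1)²) + (⅕)*(18 + 2*(-3*1)²)/15) = -(-1 + (⅕)*15/(18 + 2*(-3)²) + (⅕)*(18 + 2*(-3)²)*(1/15)) = -(-1 + (⅕)*15/(18 + 2*9) + (⅕)*(18 + 2*9)*(1/15)) = -(-1 + (⅕)*15/(18 + 18) + (⅕)*(18 + 18)*(1/15)) = -(-1 + (⅕)*15/36 + (⅕)*36*(1/15)) = -(-1 + (⅕)*15*(1/36) + 12/25) = -(-1 + 1/12 + 12/25) = -1*(-131/300) = 131/300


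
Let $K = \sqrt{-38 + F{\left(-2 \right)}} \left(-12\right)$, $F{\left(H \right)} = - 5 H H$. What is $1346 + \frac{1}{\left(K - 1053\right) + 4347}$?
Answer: $\frac{811996219}{603266} + \frac{i \sqrt{58}}{904899} \approx 1346.0 + 8.4162 \cdot 10^{-6} i$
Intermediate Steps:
$F{\left(H \right)} = - 5 H^{2}$
$K = - 12 i \sqrt{58}$ ($K = \sqrt{-38 - 5 \left(-2\right)^{2}} \left(-12\right) = \sqrt{-38 - 20} \left(-12\right) = \sqrt{-58} \left(-12\right) = i \sqrt{58} \left(-12\right) = - 12 i \sqrt{58} \approx - 91.389 i$)
$1346 + \frac{1}{\left(K - 1053\right) + 4347} = 1346 + \frac{1}{\left(- 12 i \sqrt{58} - 1053\right) + 4347} = 1346 + \frac{1}{\left(-1053 - 12 i \sqrt{58}\right) + 4347} = 1346 + \frac{1}{3294 - 12 i \sqrt{58}}$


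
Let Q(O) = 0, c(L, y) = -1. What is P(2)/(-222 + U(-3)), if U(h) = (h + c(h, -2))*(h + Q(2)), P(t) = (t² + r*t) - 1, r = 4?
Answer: -11/210 ≈ -0.052381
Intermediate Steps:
P(t) = -1 + t² + 4*t (P(t) = (t² + 4*t) - 1 = -1 + t² + 4*t)
U(h) = h*(-1 + h) (U(h) = (h - 1)*(h + 0) = (-1 + h)*h = h*(-1 + h))
P(2)/(-222 + U(-3)) = (-1 + 2² + 4*2)/(-222 - 3*(-1 - 3)) = (-1 + 4 + 8)/(-222 - 3*(-4)) = 11/(-222 + 12) = 11/(-210) = -1/210*11 = -11/210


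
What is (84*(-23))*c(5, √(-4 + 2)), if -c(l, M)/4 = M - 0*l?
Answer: 7728*I*√2 ≈ 10929.0*I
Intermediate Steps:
c(l, M) = -4*M (c(l, M) = -4*(M - 0*l) = -4*(M - 1*0) = -4*(M + 0) = -4*M)
(84*(-23))*c(5, √(-4 + 2)) = (84*(-23))*(-4*√(-4 + 2)) = -(-7728)*√(-2) = -(-7728)*I*√2 = 7728*I*√2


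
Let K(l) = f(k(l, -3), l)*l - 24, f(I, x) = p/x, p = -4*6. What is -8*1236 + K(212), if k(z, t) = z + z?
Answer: -9936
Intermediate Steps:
p = -24
k(z, t) = 2*z
f(I, x) = -24/x
K(l) = -48 (K(l) = (-24/l)*l - 24 = -24 - 24 = -48)
-8*1236 + K(212) = -8*1236 - 48 = -9888 - 48 = -9936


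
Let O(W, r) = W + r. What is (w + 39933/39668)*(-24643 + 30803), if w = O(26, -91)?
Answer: -3909269980/9917 ≈ -3.9420e+5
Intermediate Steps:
w = -65 (w = 26 - 91 = -65)
(w + 39933/39668)*(-24643 + 30803) = (-65 + 39933/39668)*(-24643 + 30803) = (-65 + 39933*(1/39668))*6160 = (-65 + 39933/39668)*6160 = -2538487/39668*6160 = -3909269980/9917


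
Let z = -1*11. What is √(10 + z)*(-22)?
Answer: -22*I ≈ -22.0*I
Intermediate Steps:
z = -11
√(10 + z)*(-22) = √(10 - 11)*(-22) = √(-1)*(-22) = I*(-22) = -22*I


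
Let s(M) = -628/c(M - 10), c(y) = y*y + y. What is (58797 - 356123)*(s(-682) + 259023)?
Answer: -9206517130548232/119543 ≈ -7.7014e+10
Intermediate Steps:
c(y) = y + y² (c(y) = y² + y = y + y²)
s(M) = -628/((-10 + M)*(-9 + M)) (s(M) = -628*1/((1 + (M - 10))*(M - 10)) = -628*1/((1 + (-10 + M))*(-10 + M)) = -628*1/((-10 + M)*(-9 + M)) = -628/((-10 + M)*(-9 + M)))
(58797 - 356123)*(s(-682) + 259023) = (58797 - 356123)*(-628/((-10 - 682)*(-9 - 682)) + 259023) = -297326*(-628/(-692*(-691)) + 259023) = -297326*(-628*(-1/692)*(-1/691) + 259023) = -297326*(-157/119543 + 259023) = -297326*30964386332/119543 = -9206517130548232/119543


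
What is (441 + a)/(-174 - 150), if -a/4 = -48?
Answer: -211/108 ≈ -1.9537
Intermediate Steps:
a = 192 (a = -4*(-48) = 192)
(441 + a)/(-174 - 150) = (441 + 192)/(-174 - 150) = 633/(-324) = 633*(-1/324) = -211/108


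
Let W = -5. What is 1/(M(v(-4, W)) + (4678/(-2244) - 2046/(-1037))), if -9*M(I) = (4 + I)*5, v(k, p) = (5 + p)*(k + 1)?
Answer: -205326/479209 ≈ -0.42847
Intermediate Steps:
v(k, p) = (1 + k)*(5 + p) (v(k, p) = (5 + p)*(1 + k) = (1 + k)*(5 + p))
M(I) = -20/9 - 5*I/9 (M(I) = -(4 + I)*5/9 = -(20 + 5*I)/9 = -20/9 - 5*I/9)
1/(M(v(-4, W)) + (4678/(-2244) - 2046/(-1037))) = 1/((-20/9 - 5*(5 - 5 + 5*(-4) - 4*(-5))/9) + (4678/(-2244) - 2046/(-1037))) = 1/((-20/9 - 5*(5 - 5 - 20 + 20)/9) + (4678*(-1/2244) - 2046*(-1/1037))) = 1/((-20/9 - 5/9*0) + (-2339/1122 + 2046/1037)) = 1/((-20/9 + 0) - 7643/68442) = 1/(-20/9 - 7643/68442) = 1/(-479209/205326) = -205326/479209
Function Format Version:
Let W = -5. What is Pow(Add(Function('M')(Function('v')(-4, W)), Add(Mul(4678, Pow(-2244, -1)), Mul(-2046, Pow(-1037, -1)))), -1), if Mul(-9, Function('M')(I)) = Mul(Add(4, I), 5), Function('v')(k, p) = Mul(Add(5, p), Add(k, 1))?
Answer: Rational(-205326, 479209) ≈ -0.42847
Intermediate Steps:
Function('v')(k, p) = Mul(Add(1, k), Add(5, p)) (Function('v')(k, p) = Mul(Add(5, p), Add(1, k)) = Mul(Add(1, k), Add(5, p)))
Function('M')(I) = Add(Rational(-20, 9), Mul(Rational(-5, 9), I)) (Function('M')(I) = Mul(Rational(-1, 9), Mul(Add(4, I), 5)) = Mul(Rational(-1, 9), Add(20, Mul(5, I))) = Add(Rational(-20, 9), Mul(Rational(-5, 9), I)))
Pow(Add(Function('M')(Function('v')(-4, W)), Add(Mul(4678, Pow(-2244, -1)), Mul(-2046, Pow(-1037, -1)))), -1) = Pow(Add(Add(Rational(-20, 9), Mul(Rational(-5, 9), Add(5, -5, Mul(5, -4), Mul(-4, -5)))), Add(Mul(4678, Pow(-2244, -1)), Mul(-2046, Pow(-1037, -1)))), -1) = Pow(Add(Add(Rational(-20, 9), Mul(Rational(-5, 9), Add(5, -5, -20, 20))), Add(Mul(4678, Rational(-1, 2244)), Mul(-2046, Rational(-1, 1037)))), -1) = Pow(Add(Add(Rational(-20, 9), Mul(Rational(-5, 9), 0)), Add(Rational(-2339, 1122), Rational(2046, 1037))), -1) = Pow(Add(Add(Rational(-20, 9), 0), Rational(-7643, 68442)), -1) = Pow(Add(Rational(-20, 9), Rational(-7643, 68442)), -1) = Pow(Rational(-479209, 205326), -1) = Rational(-205326, 479209)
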